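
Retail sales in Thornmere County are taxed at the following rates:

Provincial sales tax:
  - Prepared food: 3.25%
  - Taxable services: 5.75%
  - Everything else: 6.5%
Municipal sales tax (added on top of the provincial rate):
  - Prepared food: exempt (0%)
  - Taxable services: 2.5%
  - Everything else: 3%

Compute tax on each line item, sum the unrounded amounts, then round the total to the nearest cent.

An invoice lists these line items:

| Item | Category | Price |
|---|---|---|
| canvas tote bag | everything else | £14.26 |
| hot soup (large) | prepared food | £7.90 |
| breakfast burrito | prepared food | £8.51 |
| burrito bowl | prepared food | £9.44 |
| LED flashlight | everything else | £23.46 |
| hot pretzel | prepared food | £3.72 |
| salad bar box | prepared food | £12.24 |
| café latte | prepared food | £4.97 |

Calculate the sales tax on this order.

£5.10

Canvas tote bag £14.26: everything else → 6.5% + 3% municipal = 9.5% → £1.3547
Hot soup (large) £7.90: prepared food → 3.25% + 0% municipal = 3.25% → £0.25675
Breakfast burrito £8.51: prepared food → 3.25% + 0% municipal = 3.25% → £0.276575
Burrito bowl £9.44: prepared food → 3.25% + 0% municipal = 3.25% → £0.3068
LED flashlight £23.46: everything else → 6.5% + 3% municipal = 9.5% → £2.2287
Hot pretzel £3.72: prepared food → 3.25% + 0% municipal = 3.25% → £0.1209
Salad bar box £12.24: prepared food → 3.25% + 0% municipal = 3.25% → £0.3978
Café latte £4.97: prepared food → 3.25% + 0% municipal = 3.25% → £0.161525
Unrounded tax sum = £5.10375 → £5.10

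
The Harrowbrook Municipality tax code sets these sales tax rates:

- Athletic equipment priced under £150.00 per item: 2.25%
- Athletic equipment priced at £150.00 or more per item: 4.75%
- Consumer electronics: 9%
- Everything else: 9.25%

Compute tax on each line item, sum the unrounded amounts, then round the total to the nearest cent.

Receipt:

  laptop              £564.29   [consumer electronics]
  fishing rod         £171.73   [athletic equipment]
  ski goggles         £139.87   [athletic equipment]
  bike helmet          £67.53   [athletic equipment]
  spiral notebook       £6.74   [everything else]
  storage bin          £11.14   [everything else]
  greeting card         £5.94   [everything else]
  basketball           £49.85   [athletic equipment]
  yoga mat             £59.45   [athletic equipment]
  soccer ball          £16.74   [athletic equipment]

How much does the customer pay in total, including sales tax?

Laptop £564.29: consumer electronics → 9% → £50.7861
Fishing rod £171.73: athletic equipment, £150.00 or more → 4.75% → £8.157175
Ski goggles £139.87: athletic equipment, under £150.00 → 2.25% → £3.147075
Bike helmet £67.53: athletic equipment, under £150.00 → 2.25% → £1.519425
Spiral notebook £6.74: everything else → 9.25% → £0.62345
Storage bin £11.14: everything else → 9.25% → £1.03045
Greeting card £5.94: everything else → 9.25% → £0.54945
Basketball £49.85: athletic equipment, under £150.00 → 2.25% → £1.121625
Yoga mat £59.45: athletic equipment, under £150.00 → 2.25% → £1.337625
Soccer ball £16.74: athletic equipment, under £150.00 → 2.25% → £0.37665
Subtotal = £1093.28; unrounded tax = £68.649025 → £68.65; total due = £1161.93

£1161.93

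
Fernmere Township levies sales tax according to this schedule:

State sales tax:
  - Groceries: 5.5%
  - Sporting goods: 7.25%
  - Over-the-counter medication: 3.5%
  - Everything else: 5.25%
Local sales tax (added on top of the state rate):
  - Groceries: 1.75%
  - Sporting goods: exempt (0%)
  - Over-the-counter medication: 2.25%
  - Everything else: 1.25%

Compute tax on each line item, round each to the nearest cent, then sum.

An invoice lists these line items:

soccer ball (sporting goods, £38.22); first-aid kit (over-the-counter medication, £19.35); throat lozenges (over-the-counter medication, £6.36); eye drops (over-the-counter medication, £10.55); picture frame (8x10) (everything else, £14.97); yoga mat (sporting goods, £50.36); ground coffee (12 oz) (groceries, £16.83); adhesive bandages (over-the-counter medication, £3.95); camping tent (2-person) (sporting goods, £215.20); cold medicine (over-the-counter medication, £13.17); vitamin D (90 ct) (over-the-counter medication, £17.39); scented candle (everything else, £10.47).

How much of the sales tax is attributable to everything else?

Picture frame (8x10) £14.97: everything else → 5.25% + 1.25% local = 6.5% → £0.97
Scented candle £10.47: everything else → 5.25% + 1.25% local = 6.5% → £0.68
Tax on everything else = £0.97 + £0.68 = £1.65

£1.65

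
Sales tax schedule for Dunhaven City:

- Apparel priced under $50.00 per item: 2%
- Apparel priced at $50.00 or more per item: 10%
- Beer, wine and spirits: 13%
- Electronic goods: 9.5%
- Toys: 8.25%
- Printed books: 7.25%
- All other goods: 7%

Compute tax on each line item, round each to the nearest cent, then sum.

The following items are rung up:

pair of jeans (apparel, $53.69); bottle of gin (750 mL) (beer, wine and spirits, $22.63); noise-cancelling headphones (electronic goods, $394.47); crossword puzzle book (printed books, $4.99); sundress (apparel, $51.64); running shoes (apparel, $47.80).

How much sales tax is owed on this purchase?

$52.26

Pair of jeans $53.69: apparel, $50.00 or more → 10% → $5.37
Bottle of gin (750 mL) $22.63: beer, wine and spirits → 13% → $2.94
Noise-cancelling headphones $394.47: electronic goods → 9.5% → $37.47
Crossword puzzle book $4.99: printed books → 7.25% → $0.36
Sundress $51.64: apparel, $50.00 or more → 10% → $5.16
Running shoes $47.80: apparel, under $50.00 → 2% → $0.96
Total tax = $5.37 + $2.94 + $37.47 + $0.36 + $5.16 + $0.96 = $52.26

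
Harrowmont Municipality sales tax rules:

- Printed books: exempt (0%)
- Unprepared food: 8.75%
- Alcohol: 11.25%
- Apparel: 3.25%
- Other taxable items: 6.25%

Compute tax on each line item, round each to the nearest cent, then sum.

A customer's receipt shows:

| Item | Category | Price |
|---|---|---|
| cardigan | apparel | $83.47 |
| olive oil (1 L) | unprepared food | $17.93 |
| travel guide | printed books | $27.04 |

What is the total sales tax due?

Cardigan $83.47: apparel → 3.25% → $2.71
Olive oil (1 L) $17.93: unprepared food → 8.75% → $1.57
Travel guide $27.04: printed books → 0% → $0.00
Total tax = $2.71 + $1.57 = $4.28

$4.28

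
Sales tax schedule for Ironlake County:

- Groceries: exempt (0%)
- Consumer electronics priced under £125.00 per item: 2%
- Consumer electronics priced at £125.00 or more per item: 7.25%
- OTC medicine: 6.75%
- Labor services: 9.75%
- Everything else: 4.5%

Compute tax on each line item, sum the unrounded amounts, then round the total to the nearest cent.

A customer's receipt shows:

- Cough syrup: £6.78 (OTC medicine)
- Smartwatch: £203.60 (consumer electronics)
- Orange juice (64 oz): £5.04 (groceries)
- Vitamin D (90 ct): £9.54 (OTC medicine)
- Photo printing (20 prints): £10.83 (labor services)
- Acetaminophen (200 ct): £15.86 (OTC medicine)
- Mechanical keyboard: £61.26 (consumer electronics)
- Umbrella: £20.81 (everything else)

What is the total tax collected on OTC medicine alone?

Cough syrup £6.78: OTC medicine → 6.75% → £0.45765
Vitamin D (90 ct) £9.54: OTC medicine → 6.75% → £0.64395
Acetaminophen (200 ct) £15.86: OTC medicine → 6.75% → £1.07055
Tax on OTC medicine: unrounded sum = £2.17215 → £2.17

£2.17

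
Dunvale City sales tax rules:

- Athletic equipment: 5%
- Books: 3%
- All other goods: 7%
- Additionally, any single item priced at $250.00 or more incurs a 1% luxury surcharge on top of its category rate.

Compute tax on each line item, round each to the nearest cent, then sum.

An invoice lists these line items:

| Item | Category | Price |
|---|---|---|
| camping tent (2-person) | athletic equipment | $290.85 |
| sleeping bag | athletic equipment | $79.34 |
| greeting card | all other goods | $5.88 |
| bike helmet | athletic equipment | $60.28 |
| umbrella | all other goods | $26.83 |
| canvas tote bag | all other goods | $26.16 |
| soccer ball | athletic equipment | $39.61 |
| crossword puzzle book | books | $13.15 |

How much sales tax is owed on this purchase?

Camping tent (2-person) $290.85: athletic equipment → 5% + 1% surcharge = 6% → $17.45
Sleeping bag $79.34: athletic equipment → 5% → $3.97
Greeting card $5.88: all other goods → 7% → $0.41
Bike helmet $60.28: athletic equipment → 5% → $3.01
Umbrella $26.83: all other goods → 7% → $1.88
Canvas tote bag $26.16: all other goods → 7% → $1.83
Soccer ball $39.61: athletic equipment → 5% → $1.98
Crossword puzzle book $13.15: books → 3% → $0.39
Total tax = $17.45 + $3.97 + $0.41 + $3.01 + $1.88 + $1.83 + $1.98 + $0.39 = $30.92

$30.92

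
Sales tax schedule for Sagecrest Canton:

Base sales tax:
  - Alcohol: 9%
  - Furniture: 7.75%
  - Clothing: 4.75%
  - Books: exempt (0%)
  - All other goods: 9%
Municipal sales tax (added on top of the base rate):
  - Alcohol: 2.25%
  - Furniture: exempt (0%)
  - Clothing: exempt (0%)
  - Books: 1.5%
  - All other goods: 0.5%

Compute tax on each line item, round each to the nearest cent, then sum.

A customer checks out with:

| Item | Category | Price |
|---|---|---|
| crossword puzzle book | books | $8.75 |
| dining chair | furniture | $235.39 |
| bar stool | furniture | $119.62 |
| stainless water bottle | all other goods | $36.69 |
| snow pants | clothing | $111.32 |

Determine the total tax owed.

Crossword puzzle book $8.75: books → 0% + 1.5% municipal = 1.5% → $0.13
Dining chair $235.39: furniture → 7.75% + 0% municipal = 7.75% → $18.24
Bar stool $119.62: furniture → 7.75% + 0% municipal = 7.75% → $9.27
Stainless water bottle $36.69: all other goods → 9% + 0.5% municipal = 9.5% → $3.49
Snow pants $111.32: clothing → 4.75% + 0% municipal = 4.75% → $5.29
Total tax = $0.13 + $18.24 + $9.27 + $3.49 + $5.29 = $36.42

$36.42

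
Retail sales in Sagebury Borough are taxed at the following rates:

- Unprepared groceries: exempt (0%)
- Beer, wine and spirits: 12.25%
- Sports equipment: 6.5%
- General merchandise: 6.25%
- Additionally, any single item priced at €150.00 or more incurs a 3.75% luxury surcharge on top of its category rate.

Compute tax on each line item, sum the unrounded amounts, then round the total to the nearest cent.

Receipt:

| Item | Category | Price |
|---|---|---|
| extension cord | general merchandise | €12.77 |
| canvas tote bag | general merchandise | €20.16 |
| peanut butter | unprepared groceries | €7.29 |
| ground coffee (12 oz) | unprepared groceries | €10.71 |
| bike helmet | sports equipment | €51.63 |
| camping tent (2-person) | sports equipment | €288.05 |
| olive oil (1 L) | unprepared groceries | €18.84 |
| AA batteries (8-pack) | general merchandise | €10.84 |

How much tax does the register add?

€35.62

Extension cord €12.77: general merchandise → 6.25% → €0.798125
Canvas tote bag €20.16: general merchandise → 6.25% → €1.26
Peanut butter €7.29: unprepared groceries → 0% → €0.00
Ground coffee (12 oz) €10.71: unprepared groceries → 0% → €0.00
Bike helmet €51.63: sports equipment → 6.5% → €3.35595
Camping tent (2-person) €288.05: sports equipment → 6.5% + 3.75% surcharge = 10.25% → €29.525125
Olive oil (1 L) €18.84: unprepared groceries → 0% → €0.00
AA batteries (8-pack) €10.84: general merchandise → 6.25% → €0.6775
Unrounded tax sum = €35.6167 → €35.62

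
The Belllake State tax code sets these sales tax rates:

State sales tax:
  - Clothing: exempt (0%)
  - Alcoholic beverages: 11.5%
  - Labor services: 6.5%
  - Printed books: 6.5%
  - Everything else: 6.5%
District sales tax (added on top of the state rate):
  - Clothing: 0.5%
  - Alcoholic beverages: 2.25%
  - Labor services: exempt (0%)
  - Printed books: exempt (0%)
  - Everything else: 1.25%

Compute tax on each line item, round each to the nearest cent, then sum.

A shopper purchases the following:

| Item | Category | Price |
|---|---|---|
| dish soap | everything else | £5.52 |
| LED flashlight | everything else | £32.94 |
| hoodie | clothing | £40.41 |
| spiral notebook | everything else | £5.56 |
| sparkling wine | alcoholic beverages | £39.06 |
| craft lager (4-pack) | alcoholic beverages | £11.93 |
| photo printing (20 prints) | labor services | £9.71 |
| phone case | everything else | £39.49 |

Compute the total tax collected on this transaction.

£14.31

Dish soap £5.52: everything else → 6.5% + 1.25% district = 7.75% → £0.43
LED flashlight £32.94: everything else → 6.5% + 1.25% district = 7.75% → £2.55
Hoodie £40.41: clothing → 0% + 0.5% district = 0.5% → £0.20
Spiral notebook £5.56: everything else → 6.5% + 1.25% district = 7.75% → £0.43
Sparkling wine £39.06: alcoholic beverages → 11.5% + 2.25% district = 13.75% → £5.37
Craft lager (4-pack) £11.93: alcoholic beverages → 11.5% + 2.25% district = 13.75% → £1.64
Photo printing (20 prints) £9.71: labor services → 6.5% + 0% district = 6.5% → £0.63
Phone case £39.49: everything else → 6.5% + 1.25% district = 7.75% → £3.06
Total tax = £0.43 + £2.55 + £0.20 + £0.43 + £5.37 + £1.64 + £0.63 + £3.06 = £14.31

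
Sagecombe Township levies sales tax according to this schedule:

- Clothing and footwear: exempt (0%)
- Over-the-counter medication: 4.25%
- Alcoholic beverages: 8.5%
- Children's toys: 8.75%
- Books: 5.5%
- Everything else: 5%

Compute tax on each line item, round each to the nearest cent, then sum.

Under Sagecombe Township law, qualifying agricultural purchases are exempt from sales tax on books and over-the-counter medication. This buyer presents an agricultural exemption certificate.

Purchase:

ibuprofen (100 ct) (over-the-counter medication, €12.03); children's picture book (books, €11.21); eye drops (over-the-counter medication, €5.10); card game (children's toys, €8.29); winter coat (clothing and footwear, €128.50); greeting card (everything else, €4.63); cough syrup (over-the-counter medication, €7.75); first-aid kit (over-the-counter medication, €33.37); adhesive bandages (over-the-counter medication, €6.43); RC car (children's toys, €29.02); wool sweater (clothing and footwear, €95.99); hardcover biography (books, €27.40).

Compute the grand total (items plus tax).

€373.22

Ibuprofen (100 ct) €12.03: over-the-counter medication, buyer-exempt → 0% → €0.00
Children's picture book €11.21: books, buyer-exempt → 0% → €0.00
Eye drops €5.10: over-the-counter medication, buyer-exempt → 0% → €0.00
Card game €8.29: children's toys → 8.75% → €0.73
Winter coat €128.50: clothing and footwear → 0% → €0.00
Greeting card €4.63: everything else → 5% → €0.23
Cough syrup €7.75: over-the-counter medication, buyer-exempt → 0% → €0.00
First-aid kit €33.37: over-the-counter medication, buyer-exempt → 0% → €0.00
Adhesive bandages €6.43: over-the-counter medication, buyer-exempt → 0% → €0.00
RC car €29.02: children's toys → 8.75% → €2.54
Wool sweater €95.99: clothing and footwear → 0% → €0.00
Hardcover biography €27.40: books, buyer-exempt → 0% → €0.00
Subtotal = €369.72; tax = €3.50; total due = €373.22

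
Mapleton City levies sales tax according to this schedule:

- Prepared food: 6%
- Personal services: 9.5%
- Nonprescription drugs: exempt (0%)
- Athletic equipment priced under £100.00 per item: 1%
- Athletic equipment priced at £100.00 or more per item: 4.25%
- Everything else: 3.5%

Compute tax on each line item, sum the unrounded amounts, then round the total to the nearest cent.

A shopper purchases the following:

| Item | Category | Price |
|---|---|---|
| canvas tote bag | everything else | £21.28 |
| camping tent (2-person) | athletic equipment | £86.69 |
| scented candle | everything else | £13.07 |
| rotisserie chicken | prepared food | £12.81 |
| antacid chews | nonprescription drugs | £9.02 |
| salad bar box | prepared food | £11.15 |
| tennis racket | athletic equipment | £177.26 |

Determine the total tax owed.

Canvas tote bag £21.28: everything else → 3.5% → £0.7448
Camping tent (2-person) £86.69: athletic equipment, under £100.00 → 1% → £0.8669
Scented candle £13.07: everything else → 3.5% → £0.45745
Rotisserie chicken £12.81: prepared food → 6% → £0.7686
Antacid chews £9.02: nonprescription drugs → 0% → £0.00
Salad bar box £11.15: prepared food → 6% → £0.669
Tennis racket £177.26: athletic equipment, £100.00 or more → 4.25% → £7.53355
Unrounded tax sum = £11.0403 → £11.04

£11.04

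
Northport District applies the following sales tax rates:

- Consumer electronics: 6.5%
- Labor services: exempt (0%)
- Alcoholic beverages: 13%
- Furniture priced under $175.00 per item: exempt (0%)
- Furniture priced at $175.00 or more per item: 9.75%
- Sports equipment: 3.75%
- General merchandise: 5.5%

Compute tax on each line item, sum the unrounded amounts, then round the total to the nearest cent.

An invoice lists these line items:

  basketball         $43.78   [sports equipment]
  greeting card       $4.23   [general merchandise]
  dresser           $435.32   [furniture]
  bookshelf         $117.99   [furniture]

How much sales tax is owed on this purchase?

$44.32

Basketball $43.78: sports equipment → 3.75% → $1.64175
Greeting card $4.23: general merchandise → 5.5% → $0.23265
Dresser $435.32: furniture, $175.00 or more → 9.75% → $42.4437
Bookshelf $117.99: furniture, under $175.00 → 0% → $0.00
Unrounded tax sum = $44.3181 → $44.32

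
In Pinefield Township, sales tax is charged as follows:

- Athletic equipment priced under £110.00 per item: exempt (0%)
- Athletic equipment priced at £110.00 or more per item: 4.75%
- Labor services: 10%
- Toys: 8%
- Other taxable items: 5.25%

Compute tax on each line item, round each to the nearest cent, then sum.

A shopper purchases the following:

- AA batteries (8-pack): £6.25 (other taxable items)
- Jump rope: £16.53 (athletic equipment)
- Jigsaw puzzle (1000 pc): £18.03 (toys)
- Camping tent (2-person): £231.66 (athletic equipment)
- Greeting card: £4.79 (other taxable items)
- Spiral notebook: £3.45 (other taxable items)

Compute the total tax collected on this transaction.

AA batteries (8-pack) £6.25: other taxable items → 5.25% → £0.33
Jump rope £16.53: athletic equipment, under £110.00 → 0% → £0.00
Jigsaw puzzle (1000 pc) £18.03: toys → 8% → £1.44
Camping tent (2-person) £231.66: athletic equipment, £110.00 or more → 4.75% → £11.00
Greeting card £4.79: other taxable items → 5.25% → £0.25
Spiral notebook £3.45: other taxable items → 5.25% → £0.18
Total tax = £0.33 + £1.44 + £11.00 + £0.25 + £0.18 = £13.20

£13.20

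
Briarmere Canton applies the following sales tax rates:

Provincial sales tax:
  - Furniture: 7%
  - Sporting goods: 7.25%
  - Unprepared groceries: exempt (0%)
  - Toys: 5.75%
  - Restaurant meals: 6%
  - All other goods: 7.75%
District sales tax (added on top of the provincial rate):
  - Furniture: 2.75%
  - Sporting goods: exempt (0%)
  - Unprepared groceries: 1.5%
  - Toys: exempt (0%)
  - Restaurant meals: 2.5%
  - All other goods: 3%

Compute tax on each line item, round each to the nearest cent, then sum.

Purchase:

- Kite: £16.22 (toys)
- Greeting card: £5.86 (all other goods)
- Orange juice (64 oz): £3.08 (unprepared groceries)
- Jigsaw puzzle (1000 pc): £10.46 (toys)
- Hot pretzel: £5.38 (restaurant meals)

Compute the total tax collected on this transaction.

Kite £16.22: toys → 5.75% + 0% district = 5.75% → £0.93
Greeting card £5.86: all other goods → 7.75% + 3% district = 10.75% → £0.63
Orange juice (64 oz) £3.08: unprepared groceries → 0% + 1.5% district = 1.5% → £0.05
Jigsaw puzzle (1000 pc) £10.46: toys → 5.75% + 0% district = 5.75% → £0.60
Hot pretzel £5.38: restaurant meals → 6% + 2.5% district = 8.5% → £0.46
Total tax = £0.93 + £0.63 + £0.05 + £0.60 + £0.46 = £2.67

£2.67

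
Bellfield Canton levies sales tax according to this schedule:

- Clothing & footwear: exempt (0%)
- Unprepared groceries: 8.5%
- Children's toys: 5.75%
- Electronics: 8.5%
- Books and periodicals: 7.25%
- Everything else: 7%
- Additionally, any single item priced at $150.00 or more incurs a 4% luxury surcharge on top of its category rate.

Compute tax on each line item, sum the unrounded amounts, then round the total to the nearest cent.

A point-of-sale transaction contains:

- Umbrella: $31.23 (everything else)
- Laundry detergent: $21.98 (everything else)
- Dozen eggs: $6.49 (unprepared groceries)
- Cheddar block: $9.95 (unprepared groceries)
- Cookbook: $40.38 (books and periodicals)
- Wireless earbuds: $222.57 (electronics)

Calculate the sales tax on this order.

$35.87

Umbrella $31.23: everything else → 7% → $2.1861
Laundry detergent $21.98: everything else → 7% → $1.5386
Dozen eggs $6.49: unprepared groceries → 8.5% → $0.55165
Cheddar block $9.95: unprepared groceries → 8.5% → $0.84575
Cookbook $40.38: books and periodicals → 7.25% → $2.92755
Wireless earbuds $222.57: electronics → 8.5% + 4% surcharge = 12.5% → $27.82125
Unrounded tax sum = $35.8709 → $35.87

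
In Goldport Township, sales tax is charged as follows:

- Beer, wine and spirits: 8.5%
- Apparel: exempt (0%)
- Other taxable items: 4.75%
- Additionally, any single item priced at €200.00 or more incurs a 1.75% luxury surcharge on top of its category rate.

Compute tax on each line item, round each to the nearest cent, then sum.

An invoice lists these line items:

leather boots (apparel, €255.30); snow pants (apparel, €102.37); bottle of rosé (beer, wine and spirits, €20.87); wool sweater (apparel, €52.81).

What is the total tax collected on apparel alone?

€4.47

Leather boots €255.30: apparel → 0% + 1.75% surcharge = 1.75% → €4.47
Snow pants €102.37: apparel → 0% → €0.00
Wool sweater €52.81: apparel → 0% → €0.00
Tax on apparel = €4.47 + €0.00 + €0.00 = €4.47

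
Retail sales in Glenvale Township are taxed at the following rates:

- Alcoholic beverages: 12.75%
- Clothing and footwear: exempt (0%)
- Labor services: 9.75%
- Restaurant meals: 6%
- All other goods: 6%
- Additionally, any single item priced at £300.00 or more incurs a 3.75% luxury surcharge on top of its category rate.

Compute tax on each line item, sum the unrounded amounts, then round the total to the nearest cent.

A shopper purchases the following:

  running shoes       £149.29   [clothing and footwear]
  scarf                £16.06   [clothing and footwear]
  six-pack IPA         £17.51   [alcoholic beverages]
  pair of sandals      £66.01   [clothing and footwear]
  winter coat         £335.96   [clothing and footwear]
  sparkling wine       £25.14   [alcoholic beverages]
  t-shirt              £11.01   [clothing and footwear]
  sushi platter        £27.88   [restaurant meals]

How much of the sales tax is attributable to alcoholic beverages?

Six-pack IPA £17.51: alcoholic beverages → 12.75% → £2.232525
Sparkling wine £25.14: alcoholic beverages → 12.75% → £3.20535
Tax on alcoholic beverages: unrounded sum = £5.437875 → £5.44

£5.44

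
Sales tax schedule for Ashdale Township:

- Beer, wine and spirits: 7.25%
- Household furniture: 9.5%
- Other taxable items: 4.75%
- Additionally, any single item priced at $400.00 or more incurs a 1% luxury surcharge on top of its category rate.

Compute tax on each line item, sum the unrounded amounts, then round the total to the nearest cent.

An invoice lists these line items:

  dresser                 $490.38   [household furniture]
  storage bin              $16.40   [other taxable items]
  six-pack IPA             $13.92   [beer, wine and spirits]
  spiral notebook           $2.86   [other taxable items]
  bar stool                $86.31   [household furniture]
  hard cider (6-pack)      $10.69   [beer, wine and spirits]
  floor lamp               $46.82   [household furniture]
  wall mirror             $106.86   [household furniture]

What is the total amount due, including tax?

$851.23

Dresser $490.38: household furniture → 9.5% + 1% surcharge = 10.5% → $51.4899
Storage bin $16.40: other taxable items → 4.75% → $0.779
Six-pack IPA $13.92: beer, wine and spirits → 7.25% → $1.0092
Spiral notebook $2.86: other taxable items → 4.75% → $0.13585
Bar stool $86.31: household furniture → 9.5% → $8.19945
Hard cider (6-pack) $10.69: beer, wine and spirits → 7.25% → $0.775025
Floor lamp $46.82: household furniture → 9.5% → $4.4479
Wall mirror $106.86: household furniture → 9.5% → $10.1517
Subtotal = $774.24; unrounded tax = $76.988025 → $76.99; total due = $851.23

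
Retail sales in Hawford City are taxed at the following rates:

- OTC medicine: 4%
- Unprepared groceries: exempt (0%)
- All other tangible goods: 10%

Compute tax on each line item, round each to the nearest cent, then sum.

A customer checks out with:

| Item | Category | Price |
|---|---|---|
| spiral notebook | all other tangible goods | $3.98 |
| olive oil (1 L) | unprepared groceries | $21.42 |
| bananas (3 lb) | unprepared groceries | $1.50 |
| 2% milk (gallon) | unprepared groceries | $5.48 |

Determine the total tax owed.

Spiral notebook $3.98: all other tangible goods → 10% → $0.40
Olive oil (1 L) $21.42: unprepared groceries → 0% → $0.00
Bananas (3 lb) $1.50: unprepared groceries → 0% → $0.00
2% milk (gallon) $5.48: unprepared groceries → 0% → $0.00
Total tax = $0.40

$0.40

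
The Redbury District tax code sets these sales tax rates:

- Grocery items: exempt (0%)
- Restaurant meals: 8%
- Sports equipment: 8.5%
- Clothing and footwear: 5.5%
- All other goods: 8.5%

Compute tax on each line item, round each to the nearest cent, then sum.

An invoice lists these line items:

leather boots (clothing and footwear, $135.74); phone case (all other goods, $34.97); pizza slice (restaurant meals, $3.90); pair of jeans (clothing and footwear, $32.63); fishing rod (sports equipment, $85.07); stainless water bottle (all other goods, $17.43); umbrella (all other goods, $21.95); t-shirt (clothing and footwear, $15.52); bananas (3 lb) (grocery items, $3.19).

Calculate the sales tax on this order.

$23.97

Leather boots $135.74: clothing and footwear → 5.5% → $7.47
Phone case $34.97: all other goods → 8.5% → $2.97
Pizza slice $3.90: restaurant meals → 8% → $0.31
Pair of jeans $32.63: clothing and footwear → 5.5% → $1.79
Fishing rod $85.07: sports equipment → 8.5% → $7.23
Stainless water bottle $17.43: all other goods → 8.5% → $1.48
Umbrella $21.95: all other goods → 8.5% → $1.87
T-shirt $15.52: clothing and footwear → 5.5% → $0.85
Bananas (3 lb) $3.19: grocery items → 0% → $0.00
Total tax = $7.47 + $2.97 + $0.31 + $1.79 + $7.23 + $1.48 + $1.87 + $0.85 = $23.97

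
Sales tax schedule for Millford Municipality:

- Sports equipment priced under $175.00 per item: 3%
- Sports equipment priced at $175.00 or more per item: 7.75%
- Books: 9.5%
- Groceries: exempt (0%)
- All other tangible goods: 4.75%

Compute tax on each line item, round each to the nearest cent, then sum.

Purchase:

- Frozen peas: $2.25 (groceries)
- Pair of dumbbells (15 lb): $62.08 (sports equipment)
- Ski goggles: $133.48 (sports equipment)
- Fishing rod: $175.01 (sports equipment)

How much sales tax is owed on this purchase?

$19.42

Frozen peas $2.25: groceries → 0% → $0.00
Pair of dumbbells (15 lb) $62.08: sports equipment, under $175.00 → 3% → $1.86
Ski goggles $133.48: sports equipment, under $175.00 → 3% → $4.00
Fishing rod $175.01: sports equipment, $175.00 or more → 7.75% → $13.56
Total tax = $1.86 + $4.00 + $13.56 = $19.42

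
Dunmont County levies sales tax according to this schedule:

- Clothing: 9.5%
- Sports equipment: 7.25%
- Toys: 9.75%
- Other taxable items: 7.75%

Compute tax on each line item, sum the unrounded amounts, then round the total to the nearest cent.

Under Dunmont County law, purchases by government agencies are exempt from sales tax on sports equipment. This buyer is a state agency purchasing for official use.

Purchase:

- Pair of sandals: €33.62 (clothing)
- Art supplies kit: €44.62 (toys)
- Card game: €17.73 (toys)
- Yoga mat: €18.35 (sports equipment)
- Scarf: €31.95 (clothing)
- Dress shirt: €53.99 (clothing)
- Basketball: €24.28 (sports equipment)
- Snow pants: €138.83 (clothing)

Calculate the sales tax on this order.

€30.63

Pair of sandals €33.62: clothing → 9.5% → €3.1939
Art supplies kit €44.62: toys → 9.75% → €4.35045
Card game €17.73: toys → 9.75% → €1.728675
Yoga mat €18.35: sports equipment, buyer-exempt → 0% → €0.00
Scarf €31.95: clothing → 9.5% → €3.03525
Dress shirt €53.99: clothing → 9.5% → €5.12905
Basketball €24.28: sports equipment, buyer-exempt → 0% → €0.00
Snow pants €138.83: clothing → 9.5% → €13.18885
Unrounded tax sum = €30.626175 → €30.63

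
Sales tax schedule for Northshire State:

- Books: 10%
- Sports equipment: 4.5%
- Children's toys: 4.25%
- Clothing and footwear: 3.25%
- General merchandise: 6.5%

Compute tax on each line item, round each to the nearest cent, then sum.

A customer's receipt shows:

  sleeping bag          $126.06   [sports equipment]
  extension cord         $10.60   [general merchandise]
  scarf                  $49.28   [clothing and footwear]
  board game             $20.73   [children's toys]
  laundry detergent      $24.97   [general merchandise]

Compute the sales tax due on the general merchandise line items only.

Extension cord $10.60: general merchandise → 6.5% → $0.69
Laundry detergent $24.97: general merchandise → 6.5% → $1.62
Tax on general merchandise = $0.69 + $1.62 = $2.31

$2.31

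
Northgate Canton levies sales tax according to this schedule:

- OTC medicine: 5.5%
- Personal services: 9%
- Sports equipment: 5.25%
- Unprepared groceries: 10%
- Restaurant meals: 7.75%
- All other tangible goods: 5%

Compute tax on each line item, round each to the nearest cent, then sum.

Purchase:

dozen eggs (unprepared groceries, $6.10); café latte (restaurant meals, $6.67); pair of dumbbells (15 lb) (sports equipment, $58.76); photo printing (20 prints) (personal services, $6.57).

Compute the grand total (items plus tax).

Dozen eggs $6.10: unprepared groceries → 10% → $0.61
Café latte $6.67: restaurant meals → 7.75% → $0.52
Pair of dumbbells (15 lb) $58.76: sports equipment → 5.25% → $3.08
Photo printing (20 prints) $6.57: personal services → 9% → $0.59
Subtotal = $78.10; tax = $4.80; total due = $82.90

$82.90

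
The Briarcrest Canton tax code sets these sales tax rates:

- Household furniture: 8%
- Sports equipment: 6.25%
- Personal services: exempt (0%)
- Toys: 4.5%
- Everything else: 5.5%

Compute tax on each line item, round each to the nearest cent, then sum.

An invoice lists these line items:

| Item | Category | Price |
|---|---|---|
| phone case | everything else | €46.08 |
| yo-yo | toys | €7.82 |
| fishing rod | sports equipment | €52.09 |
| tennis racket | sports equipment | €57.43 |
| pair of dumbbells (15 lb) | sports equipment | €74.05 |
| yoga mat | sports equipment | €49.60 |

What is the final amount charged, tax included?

Phone case €46.08: everything else → 5.5% → €2.53
Yo-yo €7.82: toys → 4.5% → €0.35
Fishing rod €52.09: sports equipment → 6.25% → €3.26
Tennis racket €57.43: sports equipment → 6.25% → €3.59
Pair of dumbbells (15 lb) €74.05: sports equipment → 6.25% → €4.63
Yoga mat €49.60: sports equipment → 6.25% → €3.10
Subtotal = €287.07; tax = €17.46; total due = €304.53

€304.53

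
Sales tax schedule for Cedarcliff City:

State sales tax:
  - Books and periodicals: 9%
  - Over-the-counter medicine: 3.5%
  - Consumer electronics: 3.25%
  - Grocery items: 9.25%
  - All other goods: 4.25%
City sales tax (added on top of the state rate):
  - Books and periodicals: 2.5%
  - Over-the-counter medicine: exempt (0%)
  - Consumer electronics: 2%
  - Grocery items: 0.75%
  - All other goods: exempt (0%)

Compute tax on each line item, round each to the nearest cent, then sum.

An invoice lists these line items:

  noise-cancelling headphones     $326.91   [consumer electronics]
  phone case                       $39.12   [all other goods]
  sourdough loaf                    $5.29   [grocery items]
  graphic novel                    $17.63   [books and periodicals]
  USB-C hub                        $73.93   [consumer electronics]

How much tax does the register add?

$25.26

Noise-cancelling headphones $326.91: consumer electronics → 3.25% + 2% city = 5.25% → $17.16
Phone case $39.12: all other goods → 4.25% + 0% city = 4.25% → $1.66
Sourdough loaf $5.29: grocery items → 9.25% + 0.75% city = 10% → $0.53
Graphic novel $17.63: books and periodicals → 9% + 2.5% city = 11.5% → $2.03
USB-C hub $73.93: consumer electronics → 3.25% + 2% city = 5.25% → $3.88
Total tax = $17.16 + $1.66 + $0.53 + $2.03 + $3.88 = $25.26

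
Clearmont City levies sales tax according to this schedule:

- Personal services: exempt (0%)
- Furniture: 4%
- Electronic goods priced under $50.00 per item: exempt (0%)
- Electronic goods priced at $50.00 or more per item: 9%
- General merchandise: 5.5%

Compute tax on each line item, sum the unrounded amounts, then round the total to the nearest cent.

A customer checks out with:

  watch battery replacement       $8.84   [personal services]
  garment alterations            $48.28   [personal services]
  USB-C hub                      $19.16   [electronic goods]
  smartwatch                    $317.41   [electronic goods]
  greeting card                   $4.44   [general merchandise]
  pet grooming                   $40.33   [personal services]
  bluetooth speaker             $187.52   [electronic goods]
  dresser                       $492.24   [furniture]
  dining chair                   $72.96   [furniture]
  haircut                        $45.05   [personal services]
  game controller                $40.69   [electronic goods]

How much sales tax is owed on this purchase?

$68.30

Watch battery replacement $8.84: personal services → 0% → $0.00
Garment alterations $48.28: personal services → 0% → $0.00
USB-C hub $19.16: electronic goods, under $50.00 → 0% → $0.00
Smartwatch $317.41: electronic goods, $50.00 or more → 9% → $28.5669
Greeting card $4.44: general merchandise → 5.5% → $0.2442
Pet grooming $40.33: personal services → 0% → $0.00
Bluetooth speaker $187.52: electronic goods, $50.00 or more → 9% → $16.8768
Dresser $492.24: furniture → 4% → $19.6896
Dining chair $72.96: furniture → 4% → $2.9184
Haircut $45.05: personal services → 0% → $0.00
Game controller $40.69: electronic goods, under $50.00 → 0% → $0.00
Unrounded tax sum = $68.2959 → $68.30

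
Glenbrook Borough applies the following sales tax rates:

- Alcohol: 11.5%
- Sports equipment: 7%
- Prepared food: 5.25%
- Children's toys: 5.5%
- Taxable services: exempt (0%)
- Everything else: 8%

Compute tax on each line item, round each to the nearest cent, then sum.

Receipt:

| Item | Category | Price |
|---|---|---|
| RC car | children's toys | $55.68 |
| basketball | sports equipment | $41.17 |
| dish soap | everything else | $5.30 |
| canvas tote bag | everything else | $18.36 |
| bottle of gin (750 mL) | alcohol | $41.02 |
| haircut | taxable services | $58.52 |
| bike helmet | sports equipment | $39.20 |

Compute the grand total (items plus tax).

RC car $55.68: children's toys → 5.5% → $3.06
Basketball $41.17: sports equipment → 7% → $2.88
Dish soap $5.30: everything else → 8% → $0.42
Canvas tote bag $18.36: everything else → 8% → $1.47
Bottle of gin (750 mL) $41.02: alcohol → 11.5% → $4.72
Haircut $58.52: taxable services → 0% → $0.00
Bike helmet $39.20: sports equipment → 7% → $2.74
Subtotal = $259.25; tax = $15.29; total due = $274.54

$274.54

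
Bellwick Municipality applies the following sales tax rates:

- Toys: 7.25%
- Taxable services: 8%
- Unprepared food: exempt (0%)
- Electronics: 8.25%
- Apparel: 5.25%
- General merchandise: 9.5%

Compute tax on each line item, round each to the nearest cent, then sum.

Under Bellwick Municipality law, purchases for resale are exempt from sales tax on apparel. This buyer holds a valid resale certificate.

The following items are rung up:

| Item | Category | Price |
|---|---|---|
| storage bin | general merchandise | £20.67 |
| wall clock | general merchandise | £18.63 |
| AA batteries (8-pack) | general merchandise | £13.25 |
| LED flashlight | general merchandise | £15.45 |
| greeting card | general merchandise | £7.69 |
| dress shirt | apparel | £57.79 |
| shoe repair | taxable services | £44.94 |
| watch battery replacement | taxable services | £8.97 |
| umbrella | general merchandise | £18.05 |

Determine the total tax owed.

£13.22

Storage bin £20.67: general merchandise → 9.5% → £1.96
Wall clock £18.63: general merchandise → 9.5% → £1.77
AA batteries (8-pack) £13.25: general merchandise → 9.5% → £1.26
LED flashlight £15.45: general merchandise → 9.5% → £1.47
Greeting card £7.69: general merchandise → 9.5% → £0.73
Dress shirt £57.79: apparel, buyer-exempt → 0% → £0.00
Shoe repair £44.94: taxable services → 8% → £3.60
Watch battery replacement £8.97: taxable services → 8% → £0.72
Umbrella £18.05: general merchandise → 9.5% → £1.71
Total tax = £1.96 + £1.77 + £1.26 + £1.47 + £0.73 + £3.60 + £0.72 + £1.71 = £13.22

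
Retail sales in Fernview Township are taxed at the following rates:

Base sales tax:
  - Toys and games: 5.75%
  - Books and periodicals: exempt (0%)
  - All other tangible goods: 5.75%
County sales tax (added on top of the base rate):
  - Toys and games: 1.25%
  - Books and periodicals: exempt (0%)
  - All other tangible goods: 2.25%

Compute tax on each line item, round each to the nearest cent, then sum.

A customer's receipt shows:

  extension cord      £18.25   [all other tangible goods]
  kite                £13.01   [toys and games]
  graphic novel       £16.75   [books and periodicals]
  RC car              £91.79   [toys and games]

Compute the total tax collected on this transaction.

£8.80

Extension cord £18.25: all other tangible goods → 5.75% + 2.25% county = 8% → £1.46
Kite £13.01: toys and games → 5.75% + 1.25% county = 7% → £0.91
Graphic novel £16.75: books and periodicals → 0% + 0% county = 0% → £0.00
RC car £91.79: toys and games → 5.75% + 1.25% county = 7% → £6.43
Total tax = £1.46 + £0.91 + £6.43 = £8.80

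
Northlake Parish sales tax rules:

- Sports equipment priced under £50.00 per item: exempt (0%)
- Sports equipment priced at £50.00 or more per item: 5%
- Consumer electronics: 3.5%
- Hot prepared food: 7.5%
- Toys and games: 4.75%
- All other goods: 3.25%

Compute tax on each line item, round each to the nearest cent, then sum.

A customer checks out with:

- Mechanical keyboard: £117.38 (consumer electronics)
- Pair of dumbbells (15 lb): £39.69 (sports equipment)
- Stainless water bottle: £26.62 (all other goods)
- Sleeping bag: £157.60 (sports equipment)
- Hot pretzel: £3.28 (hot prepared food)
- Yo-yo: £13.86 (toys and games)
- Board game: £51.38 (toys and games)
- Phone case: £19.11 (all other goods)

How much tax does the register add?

Mechanical keyboard £117.38: consumer electronics → 3.5% → £4.11
Pair of dumbbells (15 lb) £39.69: sports equipment, under £50.00 → 0% → £0.00
Stainless water bottle £26.62: all other goods → 3.25% → £0.87
Sleeping bag £157.60: sports equipment, £50.00 or more → 5% → £7.88
Hot pretzel £3.28: hot prepared food → 7.5% → £0.25
Yo-yo £13.86: toys and games → 4.75% → £0.66
Board game £51.38: toys and games → 4.75% → £2.44
Phone case £19.11: all other goods → 3.25% → £0.62
Total tax = £4.11 + £0.87 + £7.88 + £0.25 + £0.66 + £2.44 + £0.62 = £16.83

£16.83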